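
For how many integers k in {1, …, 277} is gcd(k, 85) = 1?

209

85 = 5·17. Inclusion–exclusion on these primes:
277 − ⌊277/5⌋ − ⌊277/17⌋ + ⌊277/85⌋ = 209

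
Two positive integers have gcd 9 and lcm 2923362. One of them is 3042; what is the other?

8649

u·v = gcd·lcm = 9·2923362 = 26310258, so v = 26310258/3042 = 8649.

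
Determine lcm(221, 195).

221 = 13 · 17; 195 = 3 · 5 · 13
max exponents: 3 · 5 · 13 · 17 = 3315

3315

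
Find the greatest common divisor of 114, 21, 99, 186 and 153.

114 = 2 · 3 · 19; 21 = 3 · 7; 99 = 3² · 11; 186 = 2 · 3 · 31; 153 = 3² · 17
gcd takes min exponent of each prime: 3 = 3

3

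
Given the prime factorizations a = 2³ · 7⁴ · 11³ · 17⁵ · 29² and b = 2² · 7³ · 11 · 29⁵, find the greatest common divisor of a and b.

min exponent per shared prime: 2² · 7³ · 11 · 29² = 12692372

12692372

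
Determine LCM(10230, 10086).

17196630

10230 = 2 · 3 · 5 · 11 · 31; 10086 = 2 · 3 · 41²
max exponents: 2 · 3 · 5 · 11 · 31 · 41² = 17196630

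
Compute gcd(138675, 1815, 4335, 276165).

15

138675 = 3 · 5² · 43²; 1815 = 3 · 5 · 11²; 4335 = 3 · 5 · 17²; 276165 = 3² · 5 · 17 · 19²
gcd takes min exponent of each prime: 3 · 5 = 15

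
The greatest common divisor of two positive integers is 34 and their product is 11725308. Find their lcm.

344862

Since gcd(a,b)·lcm(a,b) = ab, lcm = 11725308/34 = 344862.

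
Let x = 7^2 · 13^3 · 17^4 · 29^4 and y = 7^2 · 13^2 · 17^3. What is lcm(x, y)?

max exponent per prime: 7^2 · 13^3 · 17^4 · 29^4 = 6359365904016853

6359365904016853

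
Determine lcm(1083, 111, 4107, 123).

lcm(1083, 111) = 1083·111/gcd = 120213/3 = 40071
lcm(40071, 4107) = 40071·4107/gcd = 164571597/111 = 1482627
lcm(1482627, 123) = 1482627·123/gcd = 182363121/3 = 60787707

60787707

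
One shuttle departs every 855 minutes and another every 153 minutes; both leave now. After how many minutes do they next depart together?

14535

855 = 3² · 5 · 19; 153 = 3² · 17
max exponents: 3² · 5 · 17 · 19 = 14535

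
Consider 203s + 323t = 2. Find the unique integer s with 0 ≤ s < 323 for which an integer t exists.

Reduce mod 323: 203s ≡ 2 (mod 323). With g = gcd(203, 323) = 1 dividing 2, divide through: 203s ≡ 2 (mod 323).
Since gcd(203, 323) = 1, s ≡ 2·(203)⁻¹ ≡ 253 (mod 323). Smallest non-negative: 253.

253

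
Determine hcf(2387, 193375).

7

Euclid: 193375 = 81·2387 + 28; 2387 = 85·28 + 7; 28 = 4·7 + 0. Last nonzero remainder: 7.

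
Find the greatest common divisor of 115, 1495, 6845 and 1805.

5

gcd(115, 1495): 1495 = 13·115 + 0 → 115
gcd(115, 6845): 6845 = 59·115 + 60; 115 = 1·60 + 55; 60 = 1·55 + 5; 55 = 11·5 + 0 → 5
gcd(5, 1805): 1805 = 361·5 + 0 → 5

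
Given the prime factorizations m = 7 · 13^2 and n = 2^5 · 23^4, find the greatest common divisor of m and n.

min exponent per shared prime: (none) = 1

1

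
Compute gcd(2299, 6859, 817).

19

gcd(2299, 6859): 6859 = 2·2299 + 2261; 2299 = 1·2261 + 38; 2261 = 59·38 + 19; 38 = 2·19 + 0 → 19
gcd(19, 817): 817 = 43·19 + 0 → 19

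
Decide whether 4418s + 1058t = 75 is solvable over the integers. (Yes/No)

By Bézout, 4418s + 1058t = 75 has integer solutions iff gcd(4418, 1058) | 75.
Euclid: 4418 = 4·1058 + 186; 1058 = 5·186 + 128; 186 = 1·128 + 58; 128 = 2·58 + 12; 58 = 4·12 + 10; 12 = 1·10 + 2; 10 = 5·2 + 0. gcd = 2; 75 mod 2 = 1. No.

No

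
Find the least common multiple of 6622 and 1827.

6622 = 2 · 7 · 11 · 43; 1827 = 3² · 7 · 29
max exponents: 2 · 3² · 7 · 11 · 29 · 43 = 1728342

1728342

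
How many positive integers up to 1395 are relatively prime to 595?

899

595 = 5·7·17. Inclusion–exclusion on these primes:
1395 − ⌊1395/5⌋ − ⌊1395/7⌋ − ⌊1395/17⌋ + ⌊1395/35⌋ + ⌊1395/85⌋ + ⌊1395/119⌋ − ⌊1395/595⌋ = 899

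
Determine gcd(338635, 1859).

Euclid: 338635 = 182·1859 + 297; 1859 = 6·297 + 77; 297 = 3·77 + 66; 77 = 1·66 + 11; 66 = 6·11 + 0. Last nonzero remainder: 11.

11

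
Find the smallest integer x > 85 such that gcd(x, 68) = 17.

gcd(x, 68) = 17 forces 17 | x; write x = 17s. Then gcd(17s, 17·4) = 17·gcd(s, 4), so need gcd(s, 4) = 1.
17s > 85 gives s ≥ 6. The least s ≥ 6 coprime to 4 is 7, so x = 17·7 = 119.

119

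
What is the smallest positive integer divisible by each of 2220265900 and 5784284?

168982217383100

gcd first: 2220265900 = 383·5784284 + 4885128; 5784284 = 1·4885128 + 899156; 4885128 = 5·899156 + 389348; 899156 = 2·389348 + 120460; 389348 = 3·120460 + 27968; 120460 = 4·27968 + 8588; 27968 = 3·8588 + 2204; 8588 = 3·2204 + 1976; 2204 = 1·1976 + 228; 1976 = 8·228 + 152; 228 = 1·152 + 76; 152 = 2·76 + 0 → gcd = 76
lcm = 2220265900·5784284/gcd = 12842648521115600/76 = 168982217383100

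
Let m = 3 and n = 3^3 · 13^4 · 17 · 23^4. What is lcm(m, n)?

3668575309659

max exponent per prime: 3^3 · 13^4 · 17 · 23^4 = 3668575309659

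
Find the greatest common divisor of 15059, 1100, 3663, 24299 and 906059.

gcd(15059, 1100): 15059 = 13·1100 + 759; 1100 = 1·759 + 341; 759 = 2·341 + 77; 341 = 4·77 + 33; 77 = 2·33 + 11; 33 = 3·11 + 0 → 11
gcd(11, 3663): 3663 = 333·11 + 0 → 11
gcd(11, 24299): 24299 = 2209·11 + 0 → 11
gcd(11, 906059): 906059 = 82369·11 + 0 → 11

11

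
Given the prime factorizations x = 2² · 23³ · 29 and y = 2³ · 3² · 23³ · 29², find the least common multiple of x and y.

736736184

max exponent per prime: 2³ · 3² · 23³ · 29² = 736736184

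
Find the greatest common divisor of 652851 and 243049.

289

Euclid: 652851 = 2·243049 + 166753; 243049 = 1·166753 + 76296; 166753 = 2·76296 + 14161; 76296 = 5·14161 + 5491; 14161 = 2·5491 + 3179; 5491 = 1·3179 + 2312; 3179 = 1·2312 + 867; 2312 = 2·867 + 578; 867 = 1·578 + 289; 578 = 2·289 + 0. Last nonzero remainder: 289.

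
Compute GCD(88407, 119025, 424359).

gcd(88407, 119025): 119025 = 1·88407 + 30618; 88407 = 2·30618 + 27171; 30618 = 1·27171 + 3447; 27171 = 7·3447 + 3042; 3447 = 1·3042 + 405; 3042 = 7·405 + 207; 405 = 1·207 + 198; 207 = 1·198 + 9; 198 = 22·9 + 0 → 9
gcd(9, 424359): 424359 = 47151·9 + 0 → 9

9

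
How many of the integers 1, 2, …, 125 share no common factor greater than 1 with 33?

33 = 3·11. Inclusion–exclusion on these primes:
125 − ⌊125/3⌋ − ⌊125/11⌋ + ⌊125/33⌋ = 76

76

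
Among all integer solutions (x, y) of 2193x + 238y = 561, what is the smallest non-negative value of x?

Euclid: 2193 = 9·238 + 51; 238 = 4·51 + 34; 51 = 1·34 + 17; 34 = 2·17 + 0 → gcd = 17; 561 = 17·33.
Back-substitution yields 2193·(5) + 238·(-46) = 17, so one solution is x = 5·33 = 165, y = -46·33 = -1518.
Solutions in x differ by 238/17 = 14; the one in [0, 14) is 165 mod 14 = 11.

11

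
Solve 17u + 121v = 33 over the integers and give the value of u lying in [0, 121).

66

Reduce mod 121: 17u ≡ 33 (mod 121). With g = gcd(17, 121) = 1 dividing 33, divide through: 17u ≡ 33 (mod 121).
Since gcd(17, 121) = 1, u ≡ 33·(17)⁻¹ ≡ 66 (mod 121). Smallest non-negative: 66.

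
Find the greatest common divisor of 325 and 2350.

325 = 5² · 13
2350 = 2 · 5² · 47
Common: 5² = 25

25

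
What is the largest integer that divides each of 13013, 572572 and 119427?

gcd(13013, 572572): 572572 = 44·13013 + 0 → 13013
gcd(13013, 119427): 119427 = 9·13013 + 2310; 13013 = 5·2310 + 1463; 2310 = 1·1463 + 847; 1463 = 1·847 + 616; 847 = 1·616 + 231; 616 = 2·231 + 154; 231 = 1·154 + 77; 154 = 2·77 + 0 → 77

77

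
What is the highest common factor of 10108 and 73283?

Euclid: 73283 = 7·10108 + 2527; 10108 = 4·2527 + 0. Last nonzero remainder: 2527.

2527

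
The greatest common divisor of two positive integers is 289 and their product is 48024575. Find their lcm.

166175

gcd·lcm = product, so lcm = 48024575/289 = 166175.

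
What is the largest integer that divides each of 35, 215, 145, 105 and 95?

35 = 5 · 7; 215 = 5 · 43; 145 = 5 · 29; 105 = 3 · 5 · 7; 95 = 5 · 19
gcd takes min exponent of each prime: 5 = 5

5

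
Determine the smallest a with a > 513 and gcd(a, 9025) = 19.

532

9025 = 19·475. Any a with gcd(a, 9025) = 19 is a multiple of 19, say 19s, with s coprime to 475.
Need s > 513/19, so s ≥ 28. First s ≥ 28 with gcd(s, 475) = 1 is s = 28. Thus a = 19·28 = 532.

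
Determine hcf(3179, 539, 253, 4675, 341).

11

3179 = 11 · 17²; 539 = 7² · 11; 253 = 11 · 23; 4675 = 5² · 11 · 17; 341 = 11 · 31
gcd takes min exponent of each prime: 11 = 11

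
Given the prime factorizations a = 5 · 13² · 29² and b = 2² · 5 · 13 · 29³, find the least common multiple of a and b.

max exponent per prime: 2² · 5 · 13² · 29³ = 82434820

82434820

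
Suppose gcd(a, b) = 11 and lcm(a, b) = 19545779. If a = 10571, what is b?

a·b = gcd·lcm = 11·19545779 = 215003569, so b = 215003569/10571 = 20339.

20339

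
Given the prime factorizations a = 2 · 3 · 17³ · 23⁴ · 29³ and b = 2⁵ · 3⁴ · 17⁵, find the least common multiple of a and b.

max exponent per prime: 2⁵ · 3⁴ · 17⁵ · 23⁴ · 29³ = 25117993392472580256

25117993392472580256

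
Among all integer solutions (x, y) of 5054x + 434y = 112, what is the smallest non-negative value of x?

19

Reduce mod 434: 5054x ≡ 112 (mod 434). With g = gcd(5054, 434) = 14 dividing 112, divide through: 361x ≡ 8 (mod 31).
Since gcd(361, 31) = 1, x ≡ 8·(361)⁻¹ ≡ 19 (mod 31). Smallest non-negative: 19.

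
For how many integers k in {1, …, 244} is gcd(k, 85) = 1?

184

Prime factors of 85: 5, 17. Count integers ≤ 244 divisible by none of them.
By inclusion–exclusion: 244 − ⌊244/5⌋ − ⌊244/17⌋ + ⌊244/85⌋ = 184.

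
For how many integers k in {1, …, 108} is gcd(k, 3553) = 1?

3553 = 11·17·19. Inclusion–exclusion on these primes:
108 − ⌊108/11⌋ − ⌊108/17⌋ − ⌊108/19⌋ + ⌊108/187⌋ + ⌊108/209⌋ + ⌊108/323⌋ − ⌊108/3553⌋ = 88

88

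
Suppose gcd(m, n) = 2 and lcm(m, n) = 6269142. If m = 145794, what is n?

m·n = gcd·lcm = 2·6269142 = 12538284, so n = 12538284/145794 = 86.

86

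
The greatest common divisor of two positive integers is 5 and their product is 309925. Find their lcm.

61985

Since gcd(p,q)·lcm(p,q) = pq, lcm = 309925/5 = 61985.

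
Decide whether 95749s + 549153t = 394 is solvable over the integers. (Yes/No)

By Bézout, 95749s + 549153t = 394 has integer solutions iff gcd(95749, 549153) | 394.
Euclid: 549153 = 5·95749 + 70408; 95749 = 1·70408 + 25341; 70408 = 2·25341 + 19726; 25341 = 1·19726 + 5615; 19726 = 3·5615 + 2881; 5615 = 1·2881 + 2734; 2881 = 1·2734 + 147; 2734 = 18·147 + 88; 147 = 1·88 + 59; 88 = 1·59 + 29; 59 = 2·29 + 1; 29 = 29·1 + 0. gcd = 1; 394 mod 1 = 0. Yes.

Yes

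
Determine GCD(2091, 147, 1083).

3

2091 = 3 · 17 · 41; 147 = 3 · 7²; 1083 = 3 · 19²
gcd takes min exponent of each prime: 3 = 3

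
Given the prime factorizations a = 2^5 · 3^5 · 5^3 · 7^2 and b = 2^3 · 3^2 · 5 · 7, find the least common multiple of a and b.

47628000

max exponent per prime: 2^5 · 3^5 · 5^3 · 7^2 = 47628000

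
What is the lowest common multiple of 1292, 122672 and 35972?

1232976272

lcm(1292, 122672) = 1292·122672/gcd = 158492224/68 = 2330768
lcm(2330768, 35972) = 2330768·35972/gcd = 83842386496/68 = 1232976272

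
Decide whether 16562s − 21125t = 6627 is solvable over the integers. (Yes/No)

gcd(16562, 21125): 21125 = 1·16562 + 4563; 16562 = 3·4563 + 2873; 4563 = 1·2873 + 1690; 2873 = 1·1690 + 1183; 1690 = 1·1183 + 507; 1183 = 2·507 + 169; 507 = 3·169 + 0 → 169
169 does not divide 6627, so a solution does not exist.

No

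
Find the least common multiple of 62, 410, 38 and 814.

98286430

62 = 2 · 31; 410 = 2 · 5 · 41; 38 = 2 · 19; 814 = 2 · 11 · 37
lcm takes max exponent of each prime: 2 · 5 · 11 · 19 · 31 · 37 · 41 = 98286430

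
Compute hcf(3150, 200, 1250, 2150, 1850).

50

3150 = 2 · 3² · 5² · 7; 200 = 2³ · 5²; 1250 = 2 · 5⁴; 2150 = 2 · 5² · 43; 1850 = 2 · 5² · 37
gcd takes min exponent of each prime: 2 · 5² = 50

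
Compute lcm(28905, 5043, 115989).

27257415

28905 = 3 · 5 · 41 · 47; 5043 = 3 · 41²; 115989 = 3 · 23 · 41²
lcm takes max exponent of each prime: 3 · 5 · 23 · 41² · 47 = 27257415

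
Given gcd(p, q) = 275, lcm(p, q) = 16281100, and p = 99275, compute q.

45100

Using pq = gcd(p,q)·lcm(p,q) = 275·16281100 = 4477302500, we get q = 4477302500/99275 = 45100.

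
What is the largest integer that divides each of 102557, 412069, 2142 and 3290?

7

gcd(102557, 412069): 412069 = 4·102557 + 1841; 102557 = 55·1841 + 1302; 1841 = 1·1302 + 539; 1302 = 2·539 + 224; 539 = 2·224 + 91; 224 = 2·91 + 42; 91 = 2·42 + 7; 42 = 6·7 + 0 → 7
gcd(7, 2142): 2142 = 306·7 + 0 → 7
gcd(7, 3290): 3290 = 470·7 + 0 → 7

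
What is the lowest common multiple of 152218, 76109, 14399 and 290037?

150239166

lcm(152218, 76109) = 152218·76109/gcd = 11585159762/76109 = 152218
lcm(152218, 14399) = 152218·14399/gcd = 2191786982/2057 = 1065526
lcm(1065526, 290037) = 1065526·290037/gcd = 309041964462/2057 = 150239166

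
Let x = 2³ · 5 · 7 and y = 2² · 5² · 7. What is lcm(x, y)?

max exponent per prime: 2³ · 5² · 7 = 1400

1400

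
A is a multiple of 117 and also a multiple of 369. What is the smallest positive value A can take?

4797

gcd first: 369 = 3·117 + 18; 117 = 6·18 + 9; 18 = 2·9 + 0 → gcd = 9
lcm = 117·369/gcd = 43173/9 = 4797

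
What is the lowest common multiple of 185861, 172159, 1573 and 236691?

185861 = 13 · 17 · 29²; 172159 = 13 · 17 · 19 · 41; 1573 = 11² · 13; 236691 = 3² · 7 · 13 · 17²
lcm takes max exponent of each prime: 3² · 7 · 11² · 13 · 17² · 19 · 29² · 41 = 18762926110929

18762926110929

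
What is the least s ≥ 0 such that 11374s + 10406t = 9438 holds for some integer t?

42

Reduce mod 10406: 11374s ≡ 9438 (mod 10406). With g = gcd(11374, 10406) = 242 dividing 9438, divide through: 47s ≡ 39 (mod 43).
Since gcd(47, 43) = 1, s ≡ 39·(47)⁻¹ ≡ 42 (mod 43). Smallest non-negative: 42.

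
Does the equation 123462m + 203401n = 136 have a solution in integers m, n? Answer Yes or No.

gcd(123462, 203401): 203401 = 1·123462 + 79939; 123462 = 1·79939 + 43523; 79939 = 1·43523 + 36416; 43523 = 1·36416 + 7107; 36416 = 5·7107 + 881; 7107 = 8·881 + 59; 881 = 14·59 + 55; 59 = 1·55 + 4; 55 = 13·4 + 3; 4 = 1·3 + 1; 3 = 3·1 + 0 → 1
1 divides 136, so a solution exists.

Yes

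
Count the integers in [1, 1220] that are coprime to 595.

787

595 = 5·7·17. Inclusion–exclusion on these primes:
1220 − ⌊1220/5⌋ − ⌊1220/7⌋ − ⌊1220/17⌋ + ⌊1220/35⌋ + ⌊1220/85⌋ + ⌊1220/119⌋ − ⌊1220/595⌋ = 787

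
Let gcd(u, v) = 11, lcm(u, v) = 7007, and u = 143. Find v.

539

Using uv = gcd(u,v)·lcm(u,v) = 11·7007 = 77077, we get v = 77077/143 = 539.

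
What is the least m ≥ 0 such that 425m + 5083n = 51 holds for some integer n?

36

Euclid: 5083 = 11·425 + 408; 425 = 1·408 + 17; 408 = 24·17 + 0 → gcd = 17; 51 = 17·3.
Back-substitution yields 425·(12) + 5083·(-1) = 17, so one solution is m = 12·3 = 36, n = -1·3 = -3.
Solutions in m differ by 5083/17 = 299; the one in [0, 299) is 36 mod 299 = 36.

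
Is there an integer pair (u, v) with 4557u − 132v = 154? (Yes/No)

gcd(4557, 132): 4557 = 34·132 + 69; 132 = 1·69 + 63; 69 = 1·63 + 6; 63 = 10·6 + 3; 6 = 2·3 + 0 → 3
3 does not divide 154, so a solution does not exist.

No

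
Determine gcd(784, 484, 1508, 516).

4

784 = 2⁴ · 7²; 484 = 2² · 11²; 1508 = 2² · 13 · 29; 516 = 2² · 3 · 43
gcd takes min exponent of each prime: 2² = 4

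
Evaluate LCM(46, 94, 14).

15134

46 = 2 · 23; 94 = 2 · 47; 14 = 2 · 7
lcm takes max exponent of each prime: 2 · 7 · 23 · 47 = 15134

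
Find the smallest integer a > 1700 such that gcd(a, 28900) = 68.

Multiples of 68 above 1700: 68·26, 68·27, … . Need the cofactor coprime to 28900/68 = 425.
Checking s = 26, 27, … the first with gcd(s, 425) = 1 is s = 26, giving 1768.

1768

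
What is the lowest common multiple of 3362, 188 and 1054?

166546756

3362 = 2 · 41²; 188 = 2² · 47; 1054 = 2 · 17 · 31
lcm takes max exponent of each prime: 2² · 17 · 31 · 41² · 47 = 166546756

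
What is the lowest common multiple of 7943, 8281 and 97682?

224961646

7943 = 13² · 47; 8281 = 7² · 13²; 97682 = 2 · 13² · 17²
lcm takes max exponent of each prime: 2 · 7² · 13² · 17² · 47 = 224961646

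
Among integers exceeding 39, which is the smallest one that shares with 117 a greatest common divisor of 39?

78

117 = 39·3. Any m with gcd(m, 117) = 39 is a multiple of 39, say 39s, with s coprime to 3.
Need s > 39/39, so s ≥ 2. First s ≥ 2 with gcd(s, 3) = 1 is s = 2. Thus m = 39·2 = 78.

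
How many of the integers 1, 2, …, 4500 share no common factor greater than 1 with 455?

Prime factors of 455: 5, 7, 13. Count integers ≤ 4500 divisible by none of them.
By inclusion–exclusion: 4500 − ⌊4500/5⌋ − ⌊4500/7⌋ − ⌊4500/13⌋ + ⌊4500/35⌋ + ⌊4500/65⌋ + ⌊4500/91⌋ − ⌊4500/455⌋ = 2849.

2849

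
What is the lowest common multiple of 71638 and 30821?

2650606

gcd first: 71638 = 2·30821 + 9996; 30821 = 3·9996 + 833; 9996 = 12·833 + 0 → gcd = 833
lcm = 71638·30821/gcd = 2207954798/833 = 2650606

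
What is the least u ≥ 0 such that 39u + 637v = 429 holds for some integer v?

gcd(39, 637) = 13 (Euclid: 637 = 16·39 + 13; 39 = 3·13 + 0), and 13 | 429.
Extended Euclid: 39·(-16) + 637·(1) = 13. Scale by 33: u₀ = -528.
General solution u = u₀ + 49t; reducing mod 49 gives u = 11 (and v = 0).

11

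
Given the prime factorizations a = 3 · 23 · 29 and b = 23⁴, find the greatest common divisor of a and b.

23

min exponent per shared prime: 23 = 23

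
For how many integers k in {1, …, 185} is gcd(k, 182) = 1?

182 = 2·7·13. Inclusion–exclusion on these primes:
185 − ⌊185/2⌋ − ⌊185/7⌋ − ⌊185/13⌋ + ⌊185/14⌋ + ⌊185/26⌋ + ⌊185/91⌋ − ⌊185/182⌋ = 74

74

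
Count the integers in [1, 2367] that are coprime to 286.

993

286 = 2·11·13. Inclusion–exclusion on these primes:
2367 − ⌊2367/2⌋ − ⌊2367/11⌋ − ⌊2367/13⌋ + ⌊2367/22⌋ + ⌊2367/26⌋ + ⌊2367/143⌋ − ⌊2367/286⌋ = 993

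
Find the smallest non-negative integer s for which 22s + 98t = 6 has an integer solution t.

27

gcd(22, 98) = 2 (Euclid: 98 = 4·22 + 10; 22 = 2·10 + 2; 10 = 5·2 + 0), and 2 | 6.
Extended Euclid: 22·(9) + 98·(-2) = 2. Scale by 3: s₀ = 27.
General solution s = s₀ + 49k; reducing mod 49 gives s = 27 (and t = -6).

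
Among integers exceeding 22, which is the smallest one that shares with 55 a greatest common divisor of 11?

55 = 11·5. Any a with gcd(a, 55) = 11 is a multiple of 11, say 11s, with s coprime to 5.
Need s > 22/11, so s ≥ 3. First s ≥ 3 with gcd(s, 5) = 1 is s = 3. Thus a = 11·3 = 33.

33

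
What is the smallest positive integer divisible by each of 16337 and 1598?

gcd first: 16337 = 10·1598 + 357; 1598 = 4·357 + 170; 357 = 2·170 + 17; 170 = 10·17 + 0 → gcd = 17
lcm = 16337·1598/gcd = 26106526/17 = 1535678

1535678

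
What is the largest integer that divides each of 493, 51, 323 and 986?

17

493 = 17 · 29; 51 = 3 · 17; 323 = 17 · 19; 986 = 2 · 17 · 29
gcd takes min exponent of each prime: 17 = 17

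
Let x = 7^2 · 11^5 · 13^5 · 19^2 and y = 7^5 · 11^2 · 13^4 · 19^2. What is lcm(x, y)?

362808613611805361

max exponent per prime: 7^5 · 11^5 · 13^5 · 19^2 = 362808613611805361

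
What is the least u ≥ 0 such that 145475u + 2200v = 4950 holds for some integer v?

gcd(145475, 2200) = 275 (Euclid: 145475 = 66·2200 + 275; 2200 = 8·275 + 0), and 275 | 4950.
Extended Euclid: 145475·(1) + 2200·(-66) = 275. Scale by 18: u₀ = 18.
General solution u = u₀ + 8t; reducing mod 8 gives u = 2 (and v = -130).

2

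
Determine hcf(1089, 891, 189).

9

1089 = 3² · 11²; 891 = 3⁴ · 11; 189 = 3³ · 7
gcd takes min exponent of each prime: 3² = 9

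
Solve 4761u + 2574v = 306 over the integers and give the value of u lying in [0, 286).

gcd(4761, 2574) = 9 (Euclid: 4761 = 1·2574 + 2187; 2574 = 1·2187 + 387; 2187 = 5·387 + 252; 387 = 1·252 + 135; 252 = 1·135 + 117; 135 = 1·117 + 18; 117 = 6·18 + 9; 18 = 2·9 + 0), and 9 | 306.
Extended Euclid: 4761·(133) + 2574·(-246) = 9. Scale by 34: u₀ = 4522.
General solution u = u₀ + 286t; reducing mod 286 gives u = 232 (and v = -429).

232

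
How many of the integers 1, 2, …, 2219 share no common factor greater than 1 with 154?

864

Prime factors of 154: 2, 7, 11. Count integers ≤ 2219 divisible by none of them.
By inclusion–exclusion: 2219 − ⌊2219/2⌋ − ⌊2219/7⌋ − ⌊2219/11⌋ + ⌊2219/14⌋ + ⌊2219/22⌋ + ⌊2219/77⌋ − ⌊2219/154⌋ = 864.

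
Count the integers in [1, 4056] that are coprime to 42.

42 = 2·3·7. Inclusion–exclusion on these primes:
4056 − ⌊4056/2⌋ − ⌊4056/3⌋ − ⌊4056/7⌋ + ⌊4056/6⌋ + ⌊4056/14⌋ + ⌊4056/21⌋ − ⌊4056/42⌋ = 1159

1159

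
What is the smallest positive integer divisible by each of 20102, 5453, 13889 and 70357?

4217339294

20102 = 2 · 19 · 23²; 5453 = 7 · 19 · 41; 13889 = 17 · 19 · 43; 70357 = 7 · 19 · 23²
lcm takes max exponent of each prime: 2 · 7 · 17 · 19 · 23² · 41 · 43 = 4217339294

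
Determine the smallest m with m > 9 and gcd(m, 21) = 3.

Multiples of 3 above 9: 3·4, 3·5, … . Need the cofactor coprime to 21/3 = 7.
Checking s = 4, 5, … the first with gcd(s, 7) = 1 is s = 4, giving 12.

12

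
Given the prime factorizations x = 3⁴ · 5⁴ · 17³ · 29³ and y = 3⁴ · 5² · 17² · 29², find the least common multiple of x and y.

max exponent per prime: 3⁴ · 5⁴ · 17³ · 29³ = 6066047323125

6066047323125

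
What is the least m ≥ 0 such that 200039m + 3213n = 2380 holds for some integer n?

26

gcd(200039, 3213) = 119 (Euclid: 200039 = 62·3213 + 833; 3213 = 3·833 + 714; 833 = 1·714 + 119; 714 = 6·119 + 0), and 119 | 2380.
Extended Euclid: 200039·(4) + 3213·(-249) = 119. Scale by 20: m₀ = 80.
General solution m = m₀ + 27t; reducing mod 27 gives m = 26 (and n = -1618).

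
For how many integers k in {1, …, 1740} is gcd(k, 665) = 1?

1131

665 = 5·7·19. Inclusion–exclusion on these primes:
1740 − ⌊1740/5⌋ − ⌊1740/7⌋ − ⌊1740/19⌋ + ⌊1740/35⌋ + ⌊1740/95⌋ + ⌊1740/133⌋ − ⌊1740/665⌋ = 1131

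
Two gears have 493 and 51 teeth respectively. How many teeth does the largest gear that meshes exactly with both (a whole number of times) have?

Euclid: 493 = 9·51 + 34; 51 = 1·34 + 17; 34 = 2·17 + 0. Last nonzero remainder: 17.

17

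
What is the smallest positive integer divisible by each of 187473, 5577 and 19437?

187473 = 3 · 11 · 13 · 19 · 23; 5577 = 3 · 11 · 13²; 19437 = 3 · 11 · 19 · 31
lcm takes max exponent of each prime: 3 · 11 · 13² · 19 · 23 · 31 = 75551619

75551619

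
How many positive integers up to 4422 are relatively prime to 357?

357 = 3·7·17. Inclusion–exclusion on these primes:
4422 − ⌊4422/3⌋ − ⌊4422/7⌋ − ⌊4422/17⌋ + ⌊4422/21⌋ + ⌊4422/51⌋ + ⌊4422/119⌋ − ⌊4422/357⌋ = 2378

2378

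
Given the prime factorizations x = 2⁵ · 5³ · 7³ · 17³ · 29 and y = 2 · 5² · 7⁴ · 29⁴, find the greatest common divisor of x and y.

min exponent per shared prime: 2 · 5² · 7³ · 29 = 497350

497350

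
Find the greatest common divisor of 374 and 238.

Euclid: 374 = 1·238 + 136; 238 = 1·136 + 102; 136 = 1·102 + 34; 102 = 3·34 + 0. Last nonzero remainder: 34.

34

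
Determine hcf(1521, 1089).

Euclid: 1521 = 1·1089 + 432; 1089 = 2·432 + 225; 432 = 1·225 + 207; 225 = 1·207 + 18; 207 = 11·18 + 9; 18 = 2·9 + 0. Last nonzero remainder: 9.

9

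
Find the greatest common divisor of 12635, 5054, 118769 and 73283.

2527

12635 = 5 · 7 · 19²; 5054 = 2 · 7 · 19²; 118769 = 7 · 19² · 47; 73283 = 7 · 19² · 29
gcd takes min exponent of each prime: 7 · 19² = 2527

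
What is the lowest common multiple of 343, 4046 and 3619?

343 = 7³; 4046 = 2 · 7 · 17²; 3619 = 7 · 11 · 47
lcm takes max exponent of each prime: 2 · 7³ · 11 · 17² · 47 = 102497318

102497318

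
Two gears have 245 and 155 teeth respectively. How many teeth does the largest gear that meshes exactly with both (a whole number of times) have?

245 = 5 · 7²
155 = 5 · 31
Common: 5 = 5

5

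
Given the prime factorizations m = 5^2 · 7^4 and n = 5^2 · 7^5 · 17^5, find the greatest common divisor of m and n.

60025

min exponent per shared prime: 5^2 · 7^4 = 60025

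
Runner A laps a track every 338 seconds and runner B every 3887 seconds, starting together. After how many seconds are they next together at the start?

338 = 2 · 13²; 3887 = 13² · 23
max exponents: 2 · 13² · 23 = 7774

7774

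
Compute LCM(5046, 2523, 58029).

5046 = 2 · 3 · 29²; 2523 = 3 · 29²; 58029 = 3 · 23 · 29²
lcm takes max exponent of each prime: 2 · 3 · 23 · 29² = 116058

116058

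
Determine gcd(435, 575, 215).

5

435 = 3 · 5 · 29; 575 = 5² · 23; 215 = 5 · 43
gcd takes min exponent of each prime: 5 = 5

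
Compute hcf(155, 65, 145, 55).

5

gcd(155, 65): 155 = 2·65 + 25; 65 = 2·25 + 15; 25 = 1·15 + 10; 15 = 1·10 + 5; 10 = 2·5 + 0 → 5
gcd(5, 145): 145 = 29·5 + 0 → 5
gcd(5, 55): 55 = 11·5 + 0 → 5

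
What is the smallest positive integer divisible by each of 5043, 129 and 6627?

479019441

5043 = 3 · 41²; 129 = 3 · 43; 6627 = 3 · 47²
lcm takes max exponent of each prime: 3 · 41² · 43 · 47² = 479019441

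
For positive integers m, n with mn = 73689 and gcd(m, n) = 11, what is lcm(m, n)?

6699

Since gcd(m,n)·lcm(m,n) = mn, lcm = 73689/11 = 6699.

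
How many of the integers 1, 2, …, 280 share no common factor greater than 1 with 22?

127

22 = 2·11. Inclusion–exclusion on these primes:
280 − ⌊280/2⌋ − ⌊280/11⌋ + ⌊280/22⌋ = 127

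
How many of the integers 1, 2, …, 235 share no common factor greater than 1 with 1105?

Prime factors of 1105: 5, 13, 17. Count integers ≤ 235 divisible by none of them.
By inclusion–exclusion: 235 − ⌊235/5⌋ − ⌊235/13⌋ − ⌊235/17⌋ + ⌊235/65⌋ + ⌊235/85⌋ + ⌊235/221⌋ − ⌊235/1105⌋ = 163.

163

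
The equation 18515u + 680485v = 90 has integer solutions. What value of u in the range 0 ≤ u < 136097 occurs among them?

gcd(18515, 680485) = 5 (Euclid: 680485 = 36·18515 + 13945; 18515 = 1·13945 + 4570; 13945 = 3·4570 + 235; 4570 = 19·235 + 105; 235 = 2·105 + 25; 105 = 4·25 + 5; 25 = 5·5 + 0), and 5 | 90.
Extended Euclid: 18515·(26058) + 680485·(-709) = 5. Scale by 18: u₀ = 469044.
General solution u = u₀ + 136097t; reducing mod 136097 gives u = 60753 (and v = -1653).

60753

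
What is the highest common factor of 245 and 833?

245 = 5 · 7²
833 = 7² · 17
Common: 7² = 49

49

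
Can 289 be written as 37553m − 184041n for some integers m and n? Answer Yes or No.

Yes

gcd(37553, 184041): 184041 = 4·37553 + 33829; 37553 = 1·33829 + 3724; 33829 = 9·3724 + 313; 3724 = 11·313 + 281; 313 = 1·281 + 32; 281 = 8·32 + 25; 32 = 1·25 + 7; 25 = 3·7 + 4; 7 = 1·4 + 3; 4 = 1·3 + 1; 3 = 3·1 + 0 → 1
1 divides 289, so a solution exists.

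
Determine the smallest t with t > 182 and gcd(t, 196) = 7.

Multiples of 7 above 182: 7·27, 7·28, … . Need the cofactor coprime to 196/7 = 28.
Checking s = 27, 28, … the first with gcd(s, 28) = 1 is s = 27, giving 189.

189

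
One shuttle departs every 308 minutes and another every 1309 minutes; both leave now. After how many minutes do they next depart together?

5236

308 = 2² · 7 · 11; 1309 = 7 · 11 · 17
max exponents: 2² · 7 · 11 · 17 = 5236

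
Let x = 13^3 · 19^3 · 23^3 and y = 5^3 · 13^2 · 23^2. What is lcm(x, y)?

max exponent per prime: 5^3 · 13^3 · 19^3 · 23^3 = 22918404530125

22918404530125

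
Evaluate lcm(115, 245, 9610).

lcm(115, 245) = 115·245/gcd = 28175/5 = 5635
lcm(5635, 9610) = 5635·9610/gcd = 54152350/5 = 10830470

10830470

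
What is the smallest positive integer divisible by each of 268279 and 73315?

gcd first: 268279 = 3·73315 + 48334; 73315 = 1·48334 + 24981; 48334 = 1·24981 + 23353; 24981 = 1·23353 + 1628; 23353 = 14·1628 + 561; 1628 = 2·561 + 506; 561 = 1·506 + 55; 506 = 9·55 + 11; 55 = 5·11 + 0 → gcd = 11
lcm = 268279·73315/gcd = 19668874885/11 = 1788079535

1788079535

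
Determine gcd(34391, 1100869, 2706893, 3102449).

gcd(34391, 1100869): 1100869 = 32·34391 + 357; 34391 = 96·357 + 119; 357 = 3·119 + 0 → 119
gcd(119, 2706893): 2706893 = 22747·119 + 0 → 119
gcd(119, 3102449): 3102449 = 26071·119 + 0 → 119

119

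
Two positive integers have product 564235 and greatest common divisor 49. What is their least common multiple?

Since gcd(p,q)·lcm(p,q) = pq, lcm = 564235/49 = 11515.

11515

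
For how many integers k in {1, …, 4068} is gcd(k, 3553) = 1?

Prime factors of 3553: 11, 17, 19. Count integers ≤ 4068 divisible by none of them.
By inclusion–exclusion: 4068 − ⌊4068/11⌋ − ⌊4068/17⌋ − ⌊4068/19⌋ + ⌊4068/187⌋ + ⌊4068/209⌋ + ⌊4068/323⌋ − ⌊4068/3553⌋ = 3297.

3297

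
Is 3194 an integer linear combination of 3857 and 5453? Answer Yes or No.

No

By Bézout, 3857s − 5453t = 3194 has integer solutions iff gcd(3857, 5453) | 3194.
Euclid: 5453 = 1·3857 + 1596; 3857 = 2·1596 + 665; 1596 = 2·665 + 266; 665 = 2·266 + 133; 266 = 2·133 + 0. gcd = 133; 3194 mod 133 = 2. No.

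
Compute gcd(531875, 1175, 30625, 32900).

531875 = 5⁴ · 23 · 37; 1175 = 5² · 47; 30625 = 5⁴ · 7²; 32900 = 2² · 5² · 7 · 47
gcd takes min exponent of each prime: 5² = 25

25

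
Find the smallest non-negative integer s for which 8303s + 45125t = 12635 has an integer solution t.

Reduce mod 45125: 8303s ≡ 12635 (mod 45125). With g = gcd(8303, 45125) = 361 dividing 12635, divide through: 23s ≡ 35 (mod 125).
Since gcd(23, 125) = 1, s ≡ 35·(23)⁻¹ ≡ 45 (mod 125). Smallest non-negative: 45.

45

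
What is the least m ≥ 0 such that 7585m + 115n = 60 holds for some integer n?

11

Euclid: 7585 = 65·115 + 110; 115 = 1·110 + 5; 110 = 22·5 + 0 → gcd = 5; 60 = 5·12.
Back-substitution yields 7585·(-1) + 115·(66) = 5, so one solution is m = -1·12 = -12, n = 66·12 = 792.
Solutions in m differ by 115/5 = 23; the one in [0, 23) is -12 mod 23 = 11.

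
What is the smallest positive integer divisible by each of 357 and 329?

16779

357 = 3 · 7 · 17; 329 = 7 · 47
max exponents: 3 · 7 · 17 · 47 = 16779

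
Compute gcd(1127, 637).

49

Euclid: 1127 = 1·637 + 490; 637 = 1·490 + 147; 490 = 3·147 + 49; 147 = 3·49 + 0. Last nonzero remainder: 49.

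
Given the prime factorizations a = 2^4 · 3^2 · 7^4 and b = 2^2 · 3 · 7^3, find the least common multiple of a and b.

max exponent per prime: 2^4 · 3^2 · 7^4 = 345744

345744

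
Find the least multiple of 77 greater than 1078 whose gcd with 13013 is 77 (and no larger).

1155

gcd(x, 13013) = 77 forces 77 | x; write x = 77s. Then gcd(77s, 77·169) = 77·gcd(s, 169), so need gcd(s, 169) = 1.
77s > 1078 gives s ≥ 15. The least s ≥ 15 coprime to 169 is 15, so x = 77·15 = 1155.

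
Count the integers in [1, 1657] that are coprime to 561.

946

Prime factors of 561: 3, 11, 17. Count integers ≤ 1657 divisible by none of them.
By inclusion–exclusion: 1657 − ⌊1657/3⌋ − ⌊1657/11⌋ − ⌊1657/17⌋ + ⌊1657/33⌋ + ⌊1657/51⌋ + ⌊1657/187⌋ − ⌊1657/561⌋ = 946.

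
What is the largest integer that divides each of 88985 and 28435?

5

88985 = 5 · 13 · 37²
28435 = 5 · 11² · 47
Common: 5 = 5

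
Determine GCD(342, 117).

9

Euclid: 342 = 2·117 + 108; 117 = 1·108 + 9; 108 = 12·9 + 0. Last nonzero remainder: 9.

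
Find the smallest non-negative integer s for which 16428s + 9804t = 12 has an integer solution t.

Reduce mod 9804: 16428s ≡ 12 (mod 9804). With g = gcd(16428, 9804) = 12 dividing 12, divide through: 1369s ≡ 1 (mod 817).
Since gcd(1369, 817) = 1, s ≡ 1·(1369)⁻¹ ≡ 780 (mod 817). Smallest non-negative: 780.

780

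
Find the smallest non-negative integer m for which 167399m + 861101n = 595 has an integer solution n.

gcd(167399, 861101) = 17 (Euclid: 861101 = 5·167399 + 24106; 167399 = 6·24106 + 22763; 24106 = 1·22763 + 1343; 22763 = 16·1343 + 1275; 1343 = 1·1275 + 68; 1275 = 18·68 + 51; 68 = 1·51 + 17; 51 = 3·17 + 0), and 17 | 595.
Extended Euclid: 167399·(-12824) + 861101·(2493) = 17. Scale by 35: m₀ = -448840.
General solution m = m₀ + 50653t; reducing mod 50653 gives m = 7037 (and n = -1368).

7037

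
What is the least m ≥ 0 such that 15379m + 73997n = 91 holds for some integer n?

Euclid: 73997 = 4·15379 + 12481; 15379 = 1·12481 + 2898; 12481 = 4·2898 + 889; 2898 = 3·889 + 231; 889 = 3·231 + 196; 231 = 1·196 + 35; 196 = 5·35 + 21; 35 = 1·21 + 14; 21 = 1·14 + 7; 14 = 2·7 + 0 → gcd = 7; 91 = 7·13.
Back-substitution yields 15379·(-4162) + 73997·(865) = 7, so one solution is m = -4162·13 = -54106, n = 865·13 = 11245.
Solutions in m differ by 73997/7 = 10571; the one in [0, 10571) is -54106 mod 10571 = 9320.

9320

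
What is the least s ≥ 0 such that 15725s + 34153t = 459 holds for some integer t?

265

gcd(15725, 34153) = 17 (Euclid: 34153 = 2·15725 + 2703; 15725 = 5·2703 + 2210; 2703 = 1·2210 + 493; 2210 = 4·493 + 238; 493 = 2·238 + 17; 238 = 14·17 + 0), and 17 | 459.
Extended Euclid: 15725·(-139) + 34153·(64) = 17. Scale by 27: s₀ = -3753.
General solution s = s₀ + 2009k; reducing mod 2009 gives s = 265 (and t = -122).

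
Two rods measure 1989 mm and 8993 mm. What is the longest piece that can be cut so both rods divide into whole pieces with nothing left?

Euclid: 8993 = 4·1989 + 1037; 1989 = 1·1037 + 952; 1037 = 1·952 + 85; 952 = 11·85 + 17; 85 = 5·17 + 0. Last nonzero remainder: 17.

17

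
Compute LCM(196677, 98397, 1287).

196677 = 3² · 13 · 41²; 98397 = 3² · 13 · 29²; 1287 = 3² · 11 · 13
lcm takes max exponent of each prime: 3² · 11 · 13 · 29² · 41² = 1819458927

1819458927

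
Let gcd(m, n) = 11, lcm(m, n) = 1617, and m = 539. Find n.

33

Using mn = gcd(m,n)·lcm(m,n) = 11·1617 = 17787, we get n = 17787/539 = 33.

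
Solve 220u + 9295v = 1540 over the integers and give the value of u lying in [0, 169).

7

Euclid: 9295 = 42·220 + 55; 220 = 4·55 + 0 → gcd = 55; 1540 = 55·28.
Back-substitution yields 220·(-42) + 9295·(1) = 55, so one solution is u = -42·28 = -1176, v = 1·28 = 28.
Solutions in u differ by 9295/55 = 169; the one in [0, 169) is -1176 mod 169 = 7.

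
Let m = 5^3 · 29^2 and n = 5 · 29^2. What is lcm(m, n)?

105125

max exponent per prime: 5^3 · 29^2 = 105125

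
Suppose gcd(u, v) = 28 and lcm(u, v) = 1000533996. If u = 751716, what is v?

Using uv = gcd(u,v)·lcm(u,v) = 28·1000533996 = 28014951888, we get v = 28014951888/751716 = 37268.

37268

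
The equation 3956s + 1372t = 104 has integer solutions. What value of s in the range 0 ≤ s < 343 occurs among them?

188

Reduce mod 1372: 3956s ≡ 104 (mod 1372). With g = gcd(3956, 1372) = 4 dividing 104, divide through: 989s ≡ 26 (mod 343).
Since gcd(989, 343) = 1, s ≡ 26·(989)⁻¹ ≡ 188 (mod 343). Smallest non-negative: 188.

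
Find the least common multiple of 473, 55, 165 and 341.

219945

473 = 11 · 43; 55 = 5 · 11; 165 = 3 · 5 · 11; 341 = 11 · 31
lcm takes max exponent of each prime: 3 · 5 · 11 · 31 · 43 = 219945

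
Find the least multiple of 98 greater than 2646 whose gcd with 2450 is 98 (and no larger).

gcd(t, 2450) = 98 forces 98 | t; write t = 98s. Then gcd(98s, 98·25) = 98·gcd(s, 25), so need gcd(s, 25) = 1.
98s > 2646 gives s ≥ 28. The least s ≥ 28 coprime to 25 is 28, so t = 98·28 = 2744.

2744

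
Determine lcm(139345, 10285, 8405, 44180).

4257445549167140

139345 = 5 · 29 · 31²; 10285 = 5 · 11² · 17; 8405 = 5 · 41²; 44180 = 2² · 5 · 47²
lcm takes max exponent of each prime: 2² · 5 · 11² · 17 · 29 · 31² · 41² · 47² = 4257445549167140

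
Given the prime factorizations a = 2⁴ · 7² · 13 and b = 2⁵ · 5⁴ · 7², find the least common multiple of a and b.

max exponent per prime: 2⁵ · 5⁴ · 7² · 13 = 12740000

12740000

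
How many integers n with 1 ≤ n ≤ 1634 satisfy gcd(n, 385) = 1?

Prime factors of 385: 5, 7, 11. Count integers ≤ 1634 divisible by none of them.
By inclusion–exclusion: 1634 − ⌊1634/5⌋ − ⌊1634/7⌋ − ⌊1634/11⌋ + ⌊1634/35⌋ + ⌊1634/55⌋ + ⌊1634/77⌋ − ⌊1634/385⌋ = 1019.

1019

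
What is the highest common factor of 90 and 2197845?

45

90 = 2 · 3² · 5
2197845 = 3² · 5 · 13² · 17²
Common: 3² · 5 = 45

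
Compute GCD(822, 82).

2

Euclid: 822 = 10·82 + 2; 82 = 41·2 + 0. Last nonzero remainder: 2.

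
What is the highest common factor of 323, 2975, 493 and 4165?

17

gcd(323, 2975): 2975 = 9·323 + 68; 323 = 4·68 + 51; 68 = 1·51 + 17; 51 = 3·17 + 0 → 17
gcd(17, 493): 493 = 29·17 + 0 → 17
gcd(17, 4165): 4165 = 245·17 + 0 → 17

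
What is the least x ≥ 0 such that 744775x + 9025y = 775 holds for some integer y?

216

Reduce mod 9025: 744775x ≡ 775 (mod 9025). With g = gcd(744775, 9025) = 25 dividing 775, divide through: 29791x ≡ 31 (mod 361).
Since gcd(29791, 361) = 1, x ≡ 31·(29791)⁻¹ ≡ 216 (mod 361). Smallest non-negative: 216.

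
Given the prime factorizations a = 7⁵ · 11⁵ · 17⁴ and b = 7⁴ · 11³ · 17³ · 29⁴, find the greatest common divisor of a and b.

15700626403

min exponent per shared prime: 7⁴ · 11³ · 17³ = 15700626403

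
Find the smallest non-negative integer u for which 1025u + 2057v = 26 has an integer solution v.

1168

Reduce mod 2057: 1025u ≡ 26 (mod 2057). With g = gcd(1025, 2057) = 1 dividing 26, divide through: 1025u ≡ 26 (mod 2057).
Since gcd(1025, 2057) = 1, u ≡ 26·(1025)⁻¹ ≡ 1168 (mod 2057). Smallest non-negative: 1168.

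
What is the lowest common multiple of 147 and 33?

147 = 3 · 7²; 33 = 3 · 11
max exponents: 3 · 7² · 11 = 1617

1617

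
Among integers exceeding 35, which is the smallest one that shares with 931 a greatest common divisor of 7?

42

Multiples of 7 above 35: 7·6, 7·7, … . Need the cofactor coprime to 931/7 = 133.
Checking s = 6, 7, … the first with gcd(s, 133) = 1 is s = 6, giving 42.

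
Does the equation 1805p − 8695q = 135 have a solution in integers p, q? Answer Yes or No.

gcd(1805, 8695): 8695 = 4·1805 + 1475; 1805 = 1·1475 + 330; 1475 = 4·330 + 155; 330 = 2·155 + 20; 155 = 7·20 + 15; 20 = 1·15 + 5; 15 = 3·5 + 0 → 5
5 divides 135, so a solution exists.

Yes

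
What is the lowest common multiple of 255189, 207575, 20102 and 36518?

123243667903950

255189 = 3 · 11² · 19 · 37; 207575 = 5² · 19² · 23; 20102 = 2 · 19 · 23²; 36518 = 2 · 19 · 31²
lcm takes max exponent of each prime: 2 · 3 · 5² · 11² · 19² · 23² · 31² · 37 = 123243667903950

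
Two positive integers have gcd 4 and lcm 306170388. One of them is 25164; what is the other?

48668

Using mn = gcd(m,n)·lcm(m,n) = 4·306170388 = 1224681552, we get n = 1224681552/25164 = 48668.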